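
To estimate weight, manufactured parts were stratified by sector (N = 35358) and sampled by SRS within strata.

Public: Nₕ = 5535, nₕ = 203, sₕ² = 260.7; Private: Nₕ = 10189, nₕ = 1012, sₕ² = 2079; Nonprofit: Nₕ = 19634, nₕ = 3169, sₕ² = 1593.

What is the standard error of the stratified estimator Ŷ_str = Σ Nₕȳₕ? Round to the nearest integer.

Var(Ŷ_str) = Σₕ Nₕ²(1 − fₕ)sₕ²/nₕ.
Public: 5535²·(1 − 203/5535)·260.7/203 = 3.7901182 × 10^7.
Private: 10189²·(1 − 1012/10189)·2079/1012 = 1.9209067 × 10^8.
Nonprofit: 19634²·(1 − 3169/19634)·1593/3169 = 1.62504 × 10^8.
Sum = 3.9249585 × 10^8.
SE = √(3.9249585 × 10^8) = 19812.

19812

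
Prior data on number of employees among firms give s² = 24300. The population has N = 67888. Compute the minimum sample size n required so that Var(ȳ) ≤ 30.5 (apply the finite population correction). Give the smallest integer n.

Without fpc, n₀ = s²/D = 24300/30.5 = 796.7213.
With fpc, (1 − n/N)·s²/n ≤ D requires n ≥ n₀/(1 + n₀/N) = 796.7213/(1 + 796.7213/67888) = 787.4796.
Rounding up, n = 788.

788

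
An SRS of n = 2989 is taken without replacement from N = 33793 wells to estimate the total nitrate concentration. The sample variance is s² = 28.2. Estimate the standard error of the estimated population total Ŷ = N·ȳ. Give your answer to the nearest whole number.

Var(Ŷ) = N²·Var(ȳ) = N²·(1 − n/N)·s²/n.
f = 2989/33793 = 0.08845027; Var(ȳ) = 0.91154973·28.2/2989 = 0.0086001012.
Var(Ŷ) = 33793² · 0.0086001012 = 9.8210305 × 10^6.
SE(Ŷ) = √(9.8210305 × 10^6) = 3134.

3134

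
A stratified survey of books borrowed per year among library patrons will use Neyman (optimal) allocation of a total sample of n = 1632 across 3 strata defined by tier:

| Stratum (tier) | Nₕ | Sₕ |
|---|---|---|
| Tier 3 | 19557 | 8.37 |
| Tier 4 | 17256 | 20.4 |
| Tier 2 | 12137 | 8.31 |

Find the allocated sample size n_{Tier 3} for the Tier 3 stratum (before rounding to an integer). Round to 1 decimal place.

Neyman allocation: nₕ = n·NₕSₕ / Σⱼ NⱼSⱼ.
Σ NⱼSⱼ = 19557·8.37 + 17256·20.4 + 12137·8.31 = 616572.96.
n_{Tier 3} = 1632·19557·8.37 / 616572.96 = 433.3.

433.3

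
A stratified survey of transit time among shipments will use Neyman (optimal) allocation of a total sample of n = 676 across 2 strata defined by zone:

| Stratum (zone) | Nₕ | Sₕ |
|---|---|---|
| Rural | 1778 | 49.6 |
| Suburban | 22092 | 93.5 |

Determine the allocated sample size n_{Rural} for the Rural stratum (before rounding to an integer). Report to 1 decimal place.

Neyman allocation: nₕ = n·NₕSₕ / Σⱼ NⱼSⱼ.
Σ NⱼSⱼ = 1778·49.6 + 22092·93.5 = 2.1537908 × 10^6.
n_{Rural} = 676·1778·49.6 / (2.1537908 × 10^6) = 27.7.

27.7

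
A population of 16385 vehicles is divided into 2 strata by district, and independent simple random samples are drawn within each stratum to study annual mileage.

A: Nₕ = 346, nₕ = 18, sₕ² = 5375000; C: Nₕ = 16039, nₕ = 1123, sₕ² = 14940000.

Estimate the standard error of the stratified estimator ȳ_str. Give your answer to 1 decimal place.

Var(ȳ_str) = Σₕ Wₕ²(1 − fₕ)sₕ²/nₕ with Wₕ = Nₕ/N, N = 16385.
A: Wₕ = 0.02111688; term = 0.02111688²·(1 − 0.05202312)·5375000/18 = 126.23013.
C: Wₕ = 0.97888312; term = 0.97888312²·(1 − 0.07001683)·14940000/1123 = 11855.165.
Sum = 11981.395.
SE = √(11981.395) = 109.5.

109.5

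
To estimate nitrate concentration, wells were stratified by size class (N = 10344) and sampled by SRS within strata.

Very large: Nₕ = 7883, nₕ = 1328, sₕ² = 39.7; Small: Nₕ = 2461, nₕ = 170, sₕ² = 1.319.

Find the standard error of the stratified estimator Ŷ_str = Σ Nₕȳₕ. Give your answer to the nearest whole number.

Var(Ŷ_str) = Σₕ Nₕ²(1 − fₕ)sₕ²/nₕ.
Very large: 7883²·(1 − 1328/7883)·39.7/1328 = 1.5447445 × 10^6.
Small: 2461²·(1 − 170/2461)·1.319/170 = 43745.419.
Sum = 1.5884899 × 10^6.
SE = √(1.5884899 × 10^6) = 1260.

1260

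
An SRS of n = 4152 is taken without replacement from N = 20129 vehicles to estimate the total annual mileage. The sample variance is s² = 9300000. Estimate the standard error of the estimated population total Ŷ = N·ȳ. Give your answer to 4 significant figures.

Var(Ŷ) = N²·Var(ȳ) = N²·(1 − n/N)·s²/n.
f = 4152/20129 = 0.20626956; Var(ȳ) = 0.79373044·9300000/4152 = 1777.8644.
Var(Ŷ) = 20129² · 1777.8644 = 7.2034913 × 10^11.
SE(Ŷ) = √(7.2034913 × 10^11) = 848700.

848700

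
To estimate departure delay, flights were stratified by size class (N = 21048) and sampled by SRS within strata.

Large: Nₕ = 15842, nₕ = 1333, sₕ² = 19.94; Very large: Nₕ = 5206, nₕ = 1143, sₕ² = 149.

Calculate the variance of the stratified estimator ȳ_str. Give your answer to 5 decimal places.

Var(ȳ_str) = Σₕ Wₕ²(1 − fₕ)sₕ²/nₕ with Wₕ = Nₕ/N, N = 21048.
Large: Wₕ = 0.75266059; term = 0.75266059²·(1 − 0.08414342)·19.94/1333 = 0.0077610561.
Very large: Wₕ = 0.24733941; term = 0.24733941²·(1 − 0.21955436)·149/1143 = 0.0062239967.
Sum = 0.013985053.

0.01399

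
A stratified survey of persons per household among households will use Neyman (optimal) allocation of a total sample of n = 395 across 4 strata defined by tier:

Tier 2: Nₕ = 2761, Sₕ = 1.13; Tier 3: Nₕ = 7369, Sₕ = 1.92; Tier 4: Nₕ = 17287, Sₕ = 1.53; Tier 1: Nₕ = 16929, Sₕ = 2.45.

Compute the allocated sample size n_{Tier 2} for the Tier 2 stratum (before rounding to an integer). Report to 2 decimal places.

14.47

Neyman allocation: nₕ = n·NₕSₕ / Σⱼ NⱼSⱼ.
Σ NⱼSⱼ = 2761·1.13 + 7369·1.92 + 17287·1.53 + 16929·2.45 = 85193.57.
n_{Tier 2} = 395·2761·1.13 / 85193.57 = 14.47.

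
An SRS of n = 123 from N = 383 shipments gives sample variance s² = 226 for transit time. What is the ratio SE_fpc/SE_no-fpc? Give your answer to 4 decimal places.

0.8239

f = n/N = 123/383 = 0.32114883.
SE_no-fpc = √(s²/n) = 1.3555067; SE_fpc = √((1−f)s²/n) = 1.1168348.
Ratio = √(1−f) = 0.82392425.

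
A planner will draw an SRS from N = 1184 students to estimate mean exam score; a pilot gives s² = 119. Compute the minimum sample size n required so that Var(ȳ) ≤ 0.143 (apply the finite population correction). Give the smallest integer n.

Without fpc, n₀ = s²/D = 119/0.143 = 832.1678.
With fpc, (1 − n/N)·s²/n ≤ D requires n ≥ n₀/(1 + n₀/N) = 832.1678/(1 + 832.1678/1184) = 488.6928.
Rounding up, n = 489.

489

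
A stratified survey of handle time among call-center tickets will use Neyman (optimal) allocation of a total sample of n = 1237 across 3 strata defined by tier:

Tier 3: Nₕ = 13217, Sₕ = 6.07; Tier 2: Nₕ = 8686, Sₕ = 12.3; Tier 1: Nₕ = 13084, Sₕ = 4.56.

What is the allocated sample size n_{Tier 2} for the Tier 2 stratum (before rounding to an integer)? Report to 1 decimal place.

Neyman allocation: nₕ = n·NₕSₕ / Σⱼ NⱼSⱼ.
Σ NⱼSⱼ = 13217·6.07 + 8686·12.3 + 13084·4.56 = 246728.03.
n_{Tier 2} = 1237·8686·12.3 / 246728.03 = 535.6.

535.6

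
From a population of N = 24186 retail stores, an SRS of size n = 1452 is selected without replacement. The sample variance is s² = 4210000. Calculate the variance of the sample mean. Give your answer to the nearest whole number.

2725

Under SRS without replacement, Var(ȳ) = (1 − f)·s²/n with f = n/N = 1452/24186 = 0.06003473.
Var(ȳ) = (1 − 0.06003473)·4210000/1452 = 0.93996527·2899.449 = 2725.3814.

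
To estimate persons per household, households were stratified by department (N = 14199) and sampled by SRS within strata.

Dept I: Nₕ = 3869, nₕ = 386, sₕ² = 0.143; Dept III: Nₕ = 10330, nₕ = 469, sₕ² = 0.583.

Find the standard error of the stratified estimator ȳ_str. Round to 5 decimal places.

Var(ȳ_str) = Σₕ Wₕ²(1 − fₕ)sₕ²/nₕ with Wₕ = Nₕ/N, N = 14199.
Dept I: Wₕ = 0.27248398; term = 0.27248398²·(1 − 0.09976738)·0.143/386 = 2.4761983 × 10^-5.
Dept III: Wₕ = 0.72751602; term = 0.72751602²·(1 − 0.04540174)·0.583/469 = 6.2806049 × 10^-4.
Sum = 6.5282247 × 10^-4.
SE = √(6.5282247 × 10^-4) = 0.02555.

0.02555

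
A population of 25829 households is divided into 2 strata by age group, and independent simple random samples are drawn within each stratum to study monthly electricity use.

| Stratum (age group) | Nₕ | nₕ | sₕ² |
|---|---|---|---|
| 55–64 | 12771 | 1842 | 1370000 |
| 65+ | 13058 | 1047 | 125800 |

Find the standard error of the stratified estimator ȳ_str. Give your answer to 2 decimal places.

13.56

Var(ȳ_str) = Σₕ Wₕ²(1 − fₕ)sₕ²/nₕ with Wₕ = Nₕ/N, N = 25829.
55–64: Wₕ = 0.49444423; term = 0.49444423²·(1 − 0.14423303)·1370000/1842 = 155.60412.
65+: Wₕ = 0.50555577; term = 0.50555577²·(1 − 0.08018073)·125800/1047 = 28.247148.
Sum = 183.85127.
SE = √(183.85127) = 13.56.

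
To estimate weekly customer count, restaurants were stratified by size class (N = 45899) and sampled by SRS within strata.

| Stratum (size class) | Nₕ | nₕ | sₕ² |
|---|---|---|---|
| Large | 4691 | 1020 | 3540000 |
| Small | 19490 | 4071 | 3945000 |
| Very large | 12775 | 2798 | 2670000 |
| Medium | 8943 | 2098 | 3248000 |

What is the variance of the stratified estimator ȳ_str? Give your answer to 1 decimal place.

Var(ȳ_str) = Σₕ Wₕ²(1 − fₕ)sₕ²/nₕ with Wₕ = Nₕ/N, N = 45899.
Large: Wₕ = 0.10220266; term = 0.10220266²·(1 − 0.21743765)·3540000/1020 = 28.369159.
Small: Wₕ = 0.42462799; term = 0.42462799²·(1 − 0.20887635)·3945000/4071 = 138.23165.
Very large: Wₕ = 0.27832850; term = 0.27832850²·(1 − 0.21902153)·2670000/2798 = 57.732184.
Medium: Wₕ = 0.19484085; term = 0.19484085²·(1 − 0.23459689)·3248000/2098 = 44.98428.
Sum = 269.31727.

269.3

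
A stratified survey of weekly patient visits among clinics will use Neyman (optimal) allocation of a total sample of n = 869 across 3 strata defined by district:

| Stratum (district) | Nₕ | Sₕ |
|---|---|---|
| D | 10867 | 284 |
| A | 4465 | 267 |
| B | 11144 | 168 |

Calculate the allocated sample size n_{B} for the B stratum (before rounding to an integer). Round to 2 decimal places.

264.52

Neyman allocation: nₕ = n·NₕSₕ / Σⱼ NⱼSⱼ.
Σ NⱼSⱼ = 10867·284 + 4465·267 + 11144·168 = 6.150575 × 10^6.
n_{B} = 869·11144·168 / (6.150575 × 10^6) = 264.52.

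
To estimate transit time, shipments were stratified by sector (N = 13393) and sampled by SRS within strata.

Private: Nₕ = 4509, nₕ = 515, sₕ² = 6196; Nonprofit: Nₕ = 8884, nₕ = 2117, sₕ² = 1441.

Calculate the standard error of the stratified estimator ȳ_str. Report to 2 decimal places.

Var(ȳ_str) = Σₕ Wₕ²(1 − fₕ)sₕ²/nₕ with Wₕ = Nₕ/N, N = 13393.
Private: Wₕ = 0.33666841; term = 0.33666841²·(1 − 0.11421601)·6196/515 = 1.207916.
Nonprofit: Wₕ = 0.66333159; term = 0.66333159²·(1 − 0.23829356)·1441/2117 = 0.2281351.
Sum = 1.4360511.
SE = √(1.4360511) = 1.20.

1.20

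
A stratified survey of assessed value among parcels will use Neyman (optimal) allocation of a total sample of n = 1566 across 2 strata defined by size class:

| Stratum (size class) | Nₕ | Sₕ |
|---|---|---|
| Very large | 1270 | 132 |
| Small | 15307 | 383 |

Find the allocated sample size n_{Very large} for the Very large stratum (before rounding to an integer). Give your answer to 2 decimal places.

Neyman allocation: nₕ = n·NₕSₕ / Σⱼ NⱼSⱼ.
Σ NⱼSⱼ = 1270·132 + 15307·383 = 6.030221 × 10^6.
n_{Very large} = 1566·1270·132 / (6.030221 × 10^6) = 43.53.

43.53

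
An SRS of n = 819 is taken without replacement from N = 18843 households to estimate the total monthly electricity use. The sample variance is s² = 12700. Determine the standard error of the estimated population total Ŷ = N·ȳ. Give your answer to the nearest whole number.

72571

Var(Ŷ) = N²·Var(ȳ) = N²·(1 − n/N)·s²/n.
f = 819/18843 = 0.04346442; Var(ȳ) = 0.95653558·12700/819 = 14.832725.
Var(Ŷ) = 18843² · 14.832725 = 5.2664873 × 10^9.
SE(Ŷ) = √(5.2664873 × 10^9) = 72571.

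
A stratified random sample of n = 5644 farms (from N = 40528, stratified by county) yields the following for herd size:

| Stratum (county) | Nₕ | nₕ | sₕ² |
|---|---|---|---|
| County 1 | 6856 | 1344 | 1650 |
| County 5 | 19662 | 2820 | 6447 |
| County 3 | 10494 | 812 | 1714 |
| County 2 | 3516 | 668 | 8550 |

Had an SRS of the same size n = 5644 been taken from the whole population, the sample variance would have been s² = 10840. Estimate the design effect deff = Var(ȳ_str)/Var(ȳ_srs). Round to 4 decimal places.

0.4221

Var(ȳ_str) = Σ Wₕ²(1−fₕ)sₕ²/nₕ with Wₕ = Nₕ/40528:
  County 1: (6856/40528)²·(1−1344/6856)·1650/1344 = 0.02824583
  County 5: (19662/40528)²·(1−2820/19662)·6447/2820 = 0.46091365
  County 3: (10494/40528)²·(1−812/10494)·1714/812 = 0.13057216
  County 2: (3516/40528)²·(1−668/3516)·8550/668 = 0.078031177
  → Var(ȳ_str) = 0.69776282.
Var(ȳ_srs) = (1 − 5644/40528)·10840/5644 = 1.6531543.
deff = 0.69776282 / 1.6531543 = 0.4221.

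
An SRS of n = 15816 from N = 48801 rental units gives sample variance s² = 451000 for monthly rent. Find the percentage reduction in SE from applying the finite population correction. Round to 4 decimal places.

17.7864

f = n/N = 15816/48801 = 0.32409172.
SE_no-fpc = √(s²/n) = 5.3399838; SE_fpc = √((1−f)s²/n) = 4.3901952.
Ratio = √(1−f) = 0.82213641. Reduction = 100·(1 − 0.82213641) = 17.7864%.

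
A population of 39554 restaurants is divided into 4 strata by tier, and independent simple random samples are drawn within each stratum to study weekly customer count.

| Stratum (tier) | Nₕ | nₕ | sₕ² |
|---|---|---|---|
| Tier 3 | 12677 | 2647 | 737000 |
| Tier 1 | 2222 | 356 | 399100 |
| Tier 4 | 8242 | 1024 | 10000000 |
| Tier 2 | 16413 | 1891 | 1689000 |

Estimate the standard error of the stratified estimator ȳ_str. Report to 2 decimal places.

Var(ȳ_str) = Σₕ Wₕ²(1 − fₕ)sₕ²/nₕ with Wₕ = Nₕ/N, N = 39554.
Tier 3: Wₕ = 0.32049856; term = 0.32049856²·(1 − 0.20880334)·737000/2647 = 22.628207.
Tier 1: Wₕ = 0.05617637; term = 0.05617637²·(1 − 0.16021602)·399100/356 = 2.971027.
Tier 4: Wₕ = 0.20837336; term = 0.20837336²·(1 − 0.12424169)·10000000/1024 = 371.33742.
Tier 2: Wₕ = 0.41495171; term = 0.41495171²·(1 − 0.11521355)·1689000/1891 = 136.07292.
Sum = 533.00957.
SE = √(533.00957) = 23.09.

23.09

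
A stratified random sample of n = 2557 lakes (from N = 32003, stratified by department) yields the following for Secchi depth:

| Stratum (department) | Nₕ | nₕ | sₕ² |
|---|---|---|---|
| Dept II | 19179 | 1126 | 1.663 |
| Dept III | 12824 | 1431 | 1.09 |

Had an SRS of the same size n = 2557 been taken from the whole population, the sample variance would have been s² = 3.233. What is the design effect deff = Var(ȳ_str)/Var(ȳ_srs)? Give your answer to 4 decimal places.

Var(ȳ_str) = Σ Wₕ²(1−fₕ)sₕ²/nₕ with Wₕ = Nₕ/32003:
  Dept II: (19179/32003)²·(1−1126/19179)·1.663/1126 = 4.9928419 × 10^-4
  Dept III: (12824/32003)²·(1−1431/12824)·1.09/1431 = 1.0865935 × 10^-4
  → Var(ȳ_str) = 6.0794354 × 10^-4.
Var(ȳ_srs) = (1 − 2557/32003)·3.233/2557 = 0.0011633505.
deff = (6.0794354 × 10^-4) / 0.0011633505 = 0.5226.

0.5226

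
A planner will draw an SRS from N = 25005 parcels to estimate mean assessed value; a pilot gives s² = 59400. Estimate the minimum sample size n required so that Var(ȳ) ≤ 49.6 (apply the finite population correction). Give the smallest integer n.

Without fpc, n₀ = s²/D = 59400/49.6 = 1197.5806.
With fpc, (1 − n/N)·s²/n ≤ D requires n ≥ n₀/(1 + n₀/N) = 1197.5806/(1 + 1197.5806/25005) = 1142.8456.
Rounding up, n = 1143.

1143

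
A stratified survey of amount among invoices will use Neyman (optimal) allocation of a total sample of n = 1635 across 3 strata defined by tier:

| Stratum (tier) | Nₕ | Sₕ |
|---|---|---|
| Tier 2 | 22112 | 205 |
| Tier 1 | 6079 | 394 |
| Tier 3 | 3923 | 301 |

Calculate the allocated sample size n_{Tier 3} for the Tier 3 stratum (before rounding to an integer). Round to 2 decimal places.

238.09

Neyman allocation: nₕ = n·NₕSₕ / Σⱼ NⱼSⱼ.
Σ NⱼSⱼ = 22112·205 + 6079·394 + 3923·301 = 8.108909 × 10^6.
n_{Tier 3} = 1635·3923·301 / (8.108909 × 10^6) = 238.09.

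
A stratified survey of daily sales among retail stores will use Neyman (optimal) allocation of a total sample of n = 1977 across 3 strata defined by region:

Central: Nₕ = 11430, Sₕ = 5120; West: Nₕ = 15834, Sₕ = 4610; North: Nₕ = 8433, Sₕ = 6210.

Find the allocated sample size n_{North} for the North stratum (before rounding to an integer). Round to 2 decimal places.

Neyman allocation: nₕ = n·NₕSₕ / Σⱼ NⱼSⱼ.
Σ NⱼSⱼ = 11430·5120 + 15834·4610 + 8433·6210 = 1.8388527 × 10^8.
n_{North} = 1977·8433·6210 / (1.8388527 × 10^8) = 563.03.

563.03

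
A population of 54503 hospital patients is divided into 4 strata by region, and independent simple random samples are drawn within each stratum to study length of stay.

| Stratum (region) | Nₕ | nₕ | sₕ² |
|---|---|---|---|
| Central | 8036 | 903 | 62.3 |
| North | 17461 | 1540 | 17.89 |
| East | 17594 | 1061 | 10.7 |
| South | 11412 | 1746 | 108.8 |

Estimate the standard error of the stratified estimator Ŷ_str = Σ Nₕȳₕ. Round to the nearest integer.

Var(Ŷ_str) = Σₕ Nₕ²(1 − fₕ)sₕ²/nₕ.
Central: 8036²·(1 − 903/8036)·62.3/903 = 3.95469 × 10^6.
North: 17461²·(1 − 1540/17461)·17.89/1540 = 3.2294538 × 10^6.
East: 17594²·(1 − 1061/17594)·10.7/1061 = 2.9334902 × 10^6.
South: 11412²·(1 − 1746/11412)·108.8/1746 = 6.8737417 × 10^6.
Sum = 1.6991376 × 10^7.
SE = √(1.6991376 × 10^7) = 4122.

4122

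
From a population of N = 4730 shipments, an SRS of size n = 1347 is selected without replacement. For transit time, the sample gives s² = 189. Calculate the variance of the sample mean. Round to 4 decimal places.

0.1004

Under SRS without replacement, Var(ȳ) = (1 − f)·s²/n with f = n/N = 1347/4730 = 0.28477801.
Var(ȳ) = (1 − 0.28477801)·189/1347 = 0.71522199·0.1403118 = 0.10035409.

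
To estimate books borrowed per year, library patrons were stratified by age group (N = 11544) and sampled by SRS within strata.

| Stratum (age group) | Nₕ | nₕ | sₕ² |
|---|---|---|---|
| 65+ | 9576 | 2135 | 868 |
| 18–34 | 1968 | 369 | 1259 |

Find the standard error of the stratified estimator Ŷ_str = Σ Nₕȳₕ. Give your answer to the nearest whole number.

Var(Ŷ_str) = Σₕ Nₕ²(1 − fₕ)sₕ²/nₕ.
65+: 9576²·(1 − 2135/9576)·868/2135 = 2.8969252 × 10^7.
18–34: 1968²·(1 − 369/1968)·1259/369 = 1.0736752 × 10^7.
Sum = 3.9706004 × 10^7.
SE = √(3.9706004 × 10^7) = 6301.

6301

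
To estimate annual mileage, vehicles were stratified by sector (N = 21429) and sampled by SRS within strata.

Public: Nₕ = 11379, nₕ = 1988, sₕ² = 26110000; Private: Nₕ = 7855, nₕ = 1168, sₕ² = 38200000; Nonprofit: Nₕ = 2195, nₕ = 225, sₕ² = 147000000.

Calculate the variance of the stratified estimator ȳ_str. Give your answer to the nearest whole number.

Var(ȳ_str) = Σₕ Wₕ²(1 − fₕ)sₕ²/nₕ with Wₕ = Nₕ/N, N = 21429.
Public: Wₕ = 0.53100938; term = 0.53100938²·(1 − 0.17470780)·26110000/1988 = 3056.3467.
Private: Wₕ = 0.36655934; term = 0.36655934²·(1 − 0.14869510)·38200000/1168 = 3741.0561.
Nonprofit: Wₕ = 0.10243128; term = 0.10243128²·(1 − 0.10250569)·147000000/225 = 6152.2186.
Sum = 12949.621.

12950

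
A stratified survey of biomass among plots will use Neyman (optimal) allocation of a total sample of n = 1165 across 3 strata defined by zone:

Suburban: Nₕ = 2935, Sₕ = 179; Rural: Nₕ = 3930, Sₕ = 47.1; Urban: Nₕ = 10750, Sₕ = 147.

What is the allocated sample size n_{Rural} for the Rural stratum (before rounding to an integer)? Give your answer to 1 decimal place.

Neyman allocation: nₕ = n·NₕSₕ / Σⱼ NⱼSⱼ.
Σ NⱼSⱼ = 2935·179 + 3930·47.1 + 10750·147 = 2.290718 × 10^6.
n_{Rural} = 1165·3930·47.1 / (2.290718 × 10^6) = 94.1.

94.1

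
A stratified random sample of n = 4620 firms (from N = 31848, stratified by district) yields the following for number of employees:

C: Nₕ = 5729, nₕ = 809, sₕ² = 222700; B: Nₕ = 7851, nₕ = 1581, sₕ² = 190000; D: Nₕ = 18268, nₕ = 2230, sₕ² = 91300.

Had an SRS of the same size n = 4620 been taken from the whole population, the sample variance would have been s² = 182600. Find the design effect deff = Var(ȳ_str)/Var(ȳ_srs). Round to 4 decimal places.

Var(ȳ_str) = Σ Wₕ²(1−fₕ)sₕ²/nₕ with Wₕ = Nₕ/31848:
  C: (5729/31848)²·(1−809/5729)·222700/809 = 7.6498213
  B: (7851/31848)²·(1−1581/7851)·190000/1581 = 5.8324352
  D: (18268/31848)²·(1−2230/18268)·91300/2230 = 11.826134
  → Var(ȳ_str) = 25.308391.
Var(ȳ_srs) = (1 − 4620/31848)·182600/4620 = 33.790325.
deff = 25.308391 / 33.790325 = 0.7490.

0.7490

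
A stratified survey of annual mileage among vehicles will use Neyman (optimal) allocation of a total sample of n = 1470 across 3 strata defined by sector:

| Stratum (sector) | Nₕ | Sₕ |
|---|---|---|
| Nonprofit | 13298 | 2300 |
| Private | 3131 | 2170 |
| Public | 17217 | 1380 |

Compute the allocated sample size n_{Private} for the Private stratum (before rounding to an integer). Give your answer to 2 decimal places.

163.36

Neyman allocation: nₕ = n·NₕSₕ / Σⱼ NⱼSⱼ.
Σ NⱼSⱼ = 13298·2300 + 3131·2170 + 17217·1380 = 6.113913 × 10^7.
n_{Private} = 1470·3131·2170 / (6.113913 × 10^7) = 163.36.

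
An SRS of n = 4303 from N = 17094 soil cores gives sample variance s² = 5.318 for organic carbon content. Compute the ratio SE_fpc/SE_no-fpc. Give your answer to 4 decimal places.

0.8650

f = n/N = 4303/17094 = 0.25172575.
SE_no-fpc = √(s²/n) = 0.035155113; SE_fpc = √((1−f)s²/n) = 0.030410173.
Ratio = √(1−f) = 0.86502847.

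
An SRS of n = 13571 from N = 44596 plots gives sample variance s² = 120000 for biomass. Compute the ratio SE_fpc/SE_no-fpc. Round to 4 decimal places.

f = n/N = 13571/44596 = 0.30430980.
SE_no-fpc = √(s²/n) = 2.9736147; SE_fpc = √((1−f)s²/n) = 2.4802339.
Ratio = √(1−f) = 0.83408045.

0.8341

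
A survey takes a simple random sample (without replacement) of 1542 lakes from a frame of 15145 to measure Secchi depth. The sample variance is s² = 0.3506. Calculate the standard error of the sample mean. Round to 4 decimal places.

0.0143

Under SRS without replacement, Var(ȳ) = (1 − f)·s²/n with f = n/N = 1542/15145 = 0.10181578.
Var(ȳ) = (1 − 0.10181578)·0.3506/1542 = 0.89818422·2.2736706 × 10^-4 = 2.042175 × 10^-4.
SE(ȳ) = √(2.042175 × 10^-4) = 0.0143.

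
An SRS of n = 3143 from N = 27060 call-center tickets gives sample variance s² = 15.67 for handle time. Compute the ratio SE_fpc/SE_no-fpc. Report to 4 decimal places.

0.9401

f = n/N = 3143/27060 = 0.11614930.
SE_no-fpc = √(s²/n) = 0.070609365; SE_fpc = √((1−f)s²/n) = 0.066382219.
Ratio = √(1−f) = 0.94013334.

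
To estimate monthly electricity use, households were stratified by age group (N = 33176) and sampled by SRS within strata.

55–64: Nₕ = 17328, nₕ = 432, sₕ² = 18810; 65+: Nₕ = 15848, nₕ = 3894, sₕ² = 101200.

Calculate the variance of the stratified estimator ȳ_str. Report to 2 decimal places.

Var(ȳ_str) = Σₕ Wₕ²(1 − fₕ)sₕ²/nₕ with Wₕ = Nₕ/N, N = 33176.
55–64: Wₕ = 0.52230528; term = 0.52230528²·(1 − 0.02493075)·18810/432 = 11.582154.
65+: Wₕ = 0.47769472; term = 0.47769472²·(1 − 0.24570924)·101200/3894 = 4.473261.
Sum = 16.055415.

16.06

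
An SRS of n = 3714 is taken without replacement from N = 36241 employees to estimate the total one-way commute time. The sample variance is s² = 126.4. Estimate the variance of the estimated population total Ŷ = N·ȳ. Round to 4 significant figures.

Var(Ŷ) = N²·Var(ȳ) = N²·(1 − n/N)·s²/n.
f = 3714/36241 = 0.10248062; Var(ȳ) = 0.89751938·126.4/3714 = 0.030545625.
Var(Ŷ) = 36241² · 0.030545625 = 4.0118932 × 10^7.

4.012 × 10^7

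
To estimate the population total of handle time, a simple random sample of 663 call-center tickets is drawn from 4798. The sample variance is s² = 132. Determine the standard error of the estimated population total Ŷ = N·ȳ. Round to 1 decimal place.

1987.5

Var(Ŷ) = N²·Var(ȳ) = N²·(1 − n/N)·s²/n.
f = 663/4798 = 0.13818258; Var(ȳ) = 0.86181742·132/663 = 0.17158356.
Var(Ŷ) = 4798² · 0.17158356 = 3.9499915 × 10^6.
SE(Ŷ) = √(3.9499915 × 10^6) = 1987.5.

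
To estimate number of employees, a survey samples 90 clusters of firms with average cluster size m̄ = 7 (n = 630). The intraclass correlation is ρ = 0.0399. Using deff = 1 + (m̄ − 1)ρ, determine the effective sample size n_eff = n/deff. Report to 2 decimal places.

deff = 1 + (7 − 1)·0.0399 = 1 + 0.2394 = 1.2394.
n_eff = 630 / 1.2394 = 508.31.

508.31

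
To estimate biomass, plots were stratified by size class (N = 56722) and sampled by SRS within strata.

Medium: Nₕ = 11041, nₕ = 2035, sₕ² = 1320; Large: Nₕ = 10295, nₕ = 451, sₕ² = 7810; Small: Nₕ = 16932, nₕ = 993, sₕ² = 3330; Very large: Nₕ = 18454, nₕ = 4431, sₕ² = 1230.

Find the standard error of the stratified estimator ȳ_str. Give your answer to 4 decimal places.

Var(ȳ_str) = Σₕ Wₕ²(1 − fₕ)sₕ²/nₕ with Wₕ = Nₕ/N, N = 56722.
Medium: Wₕ = 0.19465111; term = 0.19465111²·(1 − 0.18431302)·1320/2035 = 0.02004688.
Large: Wₕ = 0.18149924; term = 0.18149924²·(1 − 0.04380767)·7810/451 = 0.54546812.
Small: Wₕ = 0.29850852; term = 0.29850852²·(1 − 0.05864635)·3330/993 = 0.2812945.
Very large: Wₕ = 0.32534114; term = 0.32534114²·(1 − 0.24011055)·1230/4431 = 0.02232707.
Sum = 0.86913657.
SE = √(0.86913657) = 0.9323.

0.9323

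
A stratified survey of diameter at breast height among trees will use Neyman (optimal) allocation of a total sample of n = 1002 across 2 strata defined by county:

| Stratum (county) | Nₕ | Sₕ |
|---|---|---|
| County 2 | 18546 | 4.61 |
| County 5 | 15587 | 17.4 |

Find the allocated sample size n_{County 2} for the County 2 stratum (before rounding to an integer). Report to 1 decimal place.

Neyman allocation: nₕ = n·NₕSₕ / Σⱼ NⱼSⱼ.
Σ NⱼSⱼ = 18546·4.61 + 15587·17.4 = 356710.86.
n_{County 2} = 1002·18546·4.61 / 356710.86 = 240.2.

240.2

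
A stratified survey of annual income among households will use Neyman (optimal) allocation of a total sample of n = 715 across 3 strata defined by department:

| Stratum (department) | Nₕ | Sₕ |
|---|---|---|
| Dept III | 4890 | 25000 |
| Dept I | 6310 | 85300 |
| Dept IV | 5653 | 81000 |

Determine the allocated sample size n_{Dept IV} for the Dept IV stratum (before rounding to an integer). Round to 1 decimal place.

292.7

Neyman allocation: nₕ = n·NₕSₕ / Σⱼ NⱼSⱼ.
Σ NⱼSⱼ = 4890·25000 + 6310·85300 + 5653·81000 = 1.118386 × 10^9.
n_{Dept IV} = 715·5653·81000 / (1.118386 × 10^9) = 292.7.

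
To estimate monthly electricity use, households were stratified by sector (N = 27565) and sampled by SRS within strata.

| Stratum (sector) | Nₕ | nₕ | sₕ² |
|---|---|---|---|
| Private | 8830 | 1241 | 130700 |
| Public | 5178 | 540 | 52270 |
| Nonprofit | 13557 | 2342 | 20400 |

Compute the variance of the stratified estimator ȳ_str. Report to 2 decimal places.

14.09

Var(ȳ_str) = Σₕ Wₕ²(1 − fₕ)sₕ²/nₕ with Wₕ = Nₕ/N, N = 27565.
Private: Wₕ = 0.32033376; term = 0.32033376²·(1 − 0.14054360)·130700/1241 = 9.2882323.
Public: Wₕ = 0.18784691; term = 0.18784691²·(1 − 0.10428737)·52270/540 = 3.0593949.
Nonprofit: Wₕ = 0.49181934; term = 0.49181934²·(1 − 0.17275208)·20400/2342 = 1.742971.
Sum = 14.090598.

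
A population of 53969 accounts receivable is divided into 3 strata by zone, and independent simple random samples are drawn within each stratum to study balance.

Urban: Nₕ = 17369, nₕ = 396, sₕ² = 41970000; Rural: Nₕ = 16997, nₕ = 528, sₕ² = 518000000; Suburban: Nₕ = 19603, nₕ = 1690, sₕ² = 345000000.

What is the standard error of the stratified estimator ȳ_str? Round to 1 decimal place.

360.0

Var(ȳ_str) = Σₕ Wₕ²(1 − fₕ)sₕ²/nₕ with Wₕ = Nₕ/N, N = 53969.
Urban: Wₕ = 0.32183290; term = 0.32183290²·(1 − 0.02279924)·41970000/396 = 10727.252.
Rural: Wₕ = 0.31494006; term = 0.31494006²·(1 − 0.03106431)·518000000/528 = 94285.867.
Suburban: Wₕ = 0.36322704; term = 0.36322704²·(1 − 0.08621129)·345000000/1690 = 24611.298.
Sum = 129624.42.
SE = √(129624.42) = 360.0.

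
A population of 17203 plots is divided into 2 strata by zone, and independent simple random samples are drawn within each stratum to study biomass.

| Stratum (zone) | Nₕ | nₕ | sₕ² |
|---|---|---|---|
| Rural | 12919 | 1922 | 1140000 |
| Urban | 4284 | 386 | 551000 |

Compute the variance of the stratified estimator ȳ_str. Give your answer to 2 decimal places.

365.29

Var(ȳ_str) = Σₕ Wₕ²(1 − fₕ)sₕ²/nₕ with Wₕ = Nₕ/N, N = 17203.
Rural: Wₕ = 0.75097367; term = 0.75097367²·(1 − 0.14877312)·1140000/1922 = 284.73851.
Urban: Wₕ = 0.24902633; term = 0.24902633²·(1 − 0.09010271)·551000/386 = 80.5466.
Sum = 365.28511.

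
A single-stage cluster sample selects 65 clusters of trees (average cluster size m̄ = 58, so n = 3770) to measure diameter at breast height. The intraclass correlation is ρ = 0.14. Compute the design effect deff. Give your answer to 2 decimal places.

8.98

deff = 1 + (58 − 1)·0.14 = 1 + 7.98 = 8.98.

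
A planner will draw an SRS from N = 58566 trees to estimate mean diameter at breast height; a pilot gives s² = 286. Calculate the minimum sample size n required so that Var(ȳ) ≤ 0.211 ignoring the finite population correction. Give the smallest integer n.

1356

Without fpc, n₀ = s²/D = 286/0.211 = 1355.4502.
Rounding up, n = 1356.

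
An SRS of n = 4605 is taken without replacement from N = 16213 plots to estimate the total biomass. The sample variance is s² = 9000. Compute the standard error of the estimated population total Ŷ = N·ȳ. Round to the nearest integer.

Var(Ŷ) = N²·Var(ȳ) = N²·(1 − n/N)·s²/n.
f = 4605/16213 = 0.28403133; Var(ȳ) = 0.71596867·9000/4605 = 1.3992873.
Var(Ŷ) = 16213² · 1.3992873 = 3.6781858 × 10^8.
SE(Ŷ) = √(3.6781858 × 10^8) = 19179.

19179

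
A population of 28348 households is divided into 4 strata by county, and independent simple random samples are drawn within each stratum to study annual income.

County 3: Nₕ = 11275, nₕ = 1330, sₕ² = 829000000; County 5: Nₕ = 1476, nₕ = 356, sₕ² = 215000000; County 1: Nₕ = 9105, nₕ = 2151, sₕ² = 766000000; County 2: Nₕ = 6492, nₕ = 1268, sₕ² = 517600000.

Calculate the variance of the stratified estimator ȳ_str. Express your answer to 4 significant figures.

Var(ȳ_str) = Σₕ Wₕ²(1 − fₕ)sₕ²/nₕ with Wₕ = Nₕ/N, N = 28348.
County 3: Wₕ = 0.39773529; term = 0.39773529²·(1 − 0.11796009)·829000000/1330 = 86971.984.
County 5: Wₕ = 0.05206717; term = 0.05206717²·(1 − 0.24119241)·215000000/356 = 1242.3615.
County 1: Wₕ = 0.32118668; term = 0.32118668²·(1 − 0.23624382)·766000000/2151 = 28058.093.
County 2: Wₕ = 0.22901086; term = 0.22901086²·(1 − 0.19531731)·517600000/1268 = 17227.087.
Sum = 133499.53.

133500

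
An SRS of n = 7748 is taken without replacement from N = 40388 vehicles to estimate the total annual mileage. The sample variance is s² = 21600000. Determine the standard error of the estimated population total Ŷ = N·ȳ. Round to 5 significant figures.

Var(Ŷ) = N²·Var(ȳ) = N²·(1 − n/N)·s²/n.
f = 7748/40388 = 0.19183916; Var(ȳ) = 0.80816084·21600000/7748 = 2253.0039.
Var(Ŷ) = 40388² · 2253.0039 = 3.6750787 × 10^12.
SE(Ŷ) = √(3.6750787 × 10^12) = 1.9170 × 10^6.

1.9170 × 10^6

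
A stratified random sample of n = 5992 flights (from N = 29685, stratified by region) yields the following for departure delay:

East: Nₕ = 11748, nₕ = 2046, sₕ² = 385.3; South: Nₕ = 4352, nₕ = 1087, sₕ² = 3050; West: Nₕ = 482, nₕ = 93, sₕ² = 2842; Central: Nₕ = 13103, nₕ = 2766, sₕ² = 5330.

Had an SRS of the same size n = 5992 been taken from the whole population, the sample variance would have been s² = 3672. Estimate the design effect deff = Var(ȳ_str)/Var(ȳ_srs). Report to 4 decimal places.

Var(ȳ_str) = Σ Wₕ²(1−fₕ)sₕ²/nₕ with Wₕ = Nₕ/29685:
  East: (11748/29685)²·(1−2046/11748)·385.3/2046 = 0.02435816
  South: (4352/29685)²·(1−1087/4352)·3050/1087 = 0.045244757
  West: (482/29685)²·(1−93/482)·2842/93 = 0.0065022499
  Central: (13103/29685)²·(1−2766/13103)·5330/2766 = 0.29618713
  → Var(ȳ_str) = 0.3722923.
Var(ȳ_srs) = (1 − 5992/29685)·3672/5992 = 0.48911825.
deff = 0.3722923 / 0.48911825 = 0.7611.

0.7611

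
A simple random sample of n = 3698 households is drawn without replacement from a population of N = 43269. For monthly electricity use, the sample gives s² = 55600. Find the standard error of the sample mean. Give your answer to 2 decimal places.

3.71

Under SRS without replacement, Var(ȳ) = (1 − f)·s²/n with f = n/N = 3698/43269 = 0.08546534.
Var(ȳ) = (1 − 0.08546534)·55600/3698 = 0.91453466·15.035154 = 13.75017.
SE(ȳ) = √(13.75017) = 3.71.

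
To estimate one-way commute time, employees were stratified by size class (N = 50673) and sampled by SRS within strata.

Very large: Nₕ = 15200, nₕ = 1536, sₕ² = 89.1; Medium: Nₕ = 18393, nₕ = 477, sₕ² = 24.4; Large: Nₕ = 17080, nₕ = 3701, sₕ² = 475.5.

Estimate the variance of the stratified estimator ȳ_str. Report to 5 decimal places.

Var(ȳ_str) = Σₕ Wₕ²(1 − fₕ)sₕ²/nₕ with Wₕ = Nₕ/N, N = 50673.
Very large: Wₕ = 0.29996250; term = 0.29996250²·(1 − 0.10105263)·89.1/1536 = 0.0046919643.
Medium: Wₕ = 0.36297437; term = 0.36297437²·(1 − 0.02593378)·24.4/477 = 0.006564654.
Large: Wₕ = 0.33706313; term = 0.33706313²·(1 − 0.21668618)·475.5/3701 = 0.011433777.
Sum = 0.022690395.

0.02269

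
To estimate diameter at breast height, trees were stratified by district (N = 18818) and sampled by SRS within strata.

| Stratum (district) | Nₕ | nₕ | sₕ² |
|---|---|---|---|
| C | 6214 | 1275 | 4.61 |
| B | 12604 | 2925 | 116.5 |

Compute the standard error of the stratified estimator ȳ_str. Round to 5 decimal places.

0.11847

Var(ȳ_str) = Σₕ Wₕ²(1 − fₕ)sₕ²/nₕ with Wₕ = Nₕ/N, N = 18818.
C: Wₕ = 0.33021575; term = 0.33021575²·(1 − 0.20518185)·4.61/1275 = 3.133676 × 10^-4.
B: Wₕ = 0.66978425; term = 0.66978425²·(1 − 0.23206918)·116.5/2925 = 0.013721197.
Sum = 0.014034565.
SE = √(0.014034565) = 0.11847.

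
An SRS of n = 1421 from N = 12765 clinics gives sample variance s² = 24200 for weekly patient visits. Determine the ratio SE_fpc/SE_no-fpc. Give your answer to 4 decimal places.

f = n/N = 1421/12765 = 0.11132002.
SE_no-fpc = √(s²/n) = 4.1267736; SE_fpc = √((1−f)s²/n) = 3.8903022.
Ratio = √(1−f) = 0.94269825.

0.9427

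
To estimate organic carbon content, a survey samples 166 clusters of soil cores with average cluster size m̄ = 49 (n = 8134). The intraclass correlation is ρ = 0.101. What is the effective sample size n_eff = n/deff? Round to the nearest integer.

deff = 1 + (49 − 1)·0.101 = 1 + 4.848 = 5.848.
n_eff = 8134 / 5.848 = 1391.

1391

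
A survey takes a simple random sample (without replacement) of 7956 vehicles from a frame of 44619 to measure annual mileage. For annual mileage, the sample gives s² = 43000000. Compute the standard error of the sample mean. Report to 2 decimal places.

66.64

Under SRS without replacement, Var(ȳ) = (1 − f)·s²/n with f = n/N = 7956/44619 = 0.17830969.
Var(ȳ) = (1 − 0.17830969)·43000000/7956 = 0.82169031·5404.726 = 4441.011.
SE(ȳ) = √(4441.011) = 66.64.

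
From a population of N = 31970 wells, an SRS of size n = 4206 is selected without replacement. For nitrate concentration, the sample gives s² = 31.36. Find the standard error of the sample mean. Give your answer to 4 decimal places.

0.0805

Under SRS without replacement, Var(ȳ) = (1 − f)·s²/n with f = n/N = 4206/31970 = 0.13156084.
Var(ȳ) = (1 − 0.13156084)·31.36/4206 = 0.86843916·0.0074560152 = 0.0064750956.
SE(ȳ) = √(0.0064750956) = 0.0805.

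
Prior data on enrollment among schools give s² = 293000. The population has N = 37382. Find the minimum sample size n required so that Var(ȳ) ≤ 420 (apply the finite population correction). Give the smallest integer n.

685

Without fpc, n₀ = s²/D = 293000/420 = 697.6190.
With fpc, (1 − n/N)·s²/n ≤ D requires n ≥ n₀/(1 + n₀/N) = 697.6190/(1 + 697.6190/37382) = 684.8386.
Rounding up, n = 685.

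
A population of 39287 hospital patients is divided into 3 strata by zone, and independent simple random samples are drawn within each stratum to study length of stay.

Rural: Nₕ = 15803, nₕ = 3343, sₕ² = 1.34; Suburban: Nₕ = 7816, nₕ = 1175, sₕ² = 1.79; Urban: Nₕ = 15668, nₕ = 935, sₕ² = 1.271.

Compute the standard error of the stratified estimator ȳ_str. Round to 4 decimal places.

0.0175

Var(ȳ_str) = Σₕ Wₕ²(1 − fₕ)sₕ²/nₕ with Wₕ = Nₕ/N, N = 39287.
Rural: Wₕ = 0.40224502; term = 0.40224502²·(1 − 0.21154211)·1.34/3343 = 5.1136179 × 10^-5.
Suburban: Wₕ = 0.19894622; term = 0.19894622²·(1 − 0.15033265)·1.79/1175 = 5.123131 × 10^-5.
Urban: Wₕ = 0.39880877; term = 0.39880877²·(1 − 0.05967577)·1.271/935 = 2.0330168 × 10^-4.
Sum = 3.0566917 × 10^-4.
SE = √(3.0566917 × 10^-4) = 0.0175.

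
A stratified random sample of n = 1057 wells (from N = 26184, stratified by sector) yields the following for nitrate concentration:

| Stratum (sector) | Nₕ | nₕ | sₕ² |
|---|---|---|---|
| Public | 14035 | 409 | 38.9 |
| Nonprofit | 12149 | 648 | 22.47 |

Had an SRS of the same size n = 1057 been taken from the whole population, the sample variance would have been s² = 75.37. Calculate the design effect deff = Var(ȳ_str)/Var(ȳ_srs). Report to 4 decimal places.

0.4910

Var(ȳ_str) = Σ Wₕ²(1−fₕ)sₕ²/nₕ with Wₕ = Nₕ/26184:
  Public: (14035/26184)²·(1−409/14035)·38.9/409 = 0.026529869
  Nonprofit: (12149/26184)²·(1−648/12149)·22.47/648 = 0.0070669532
  → Var(ȳ_str) = 0.033596822.
Var(ȳ_srs) = (1 − 1057/26184)·75.37/1057 = 0.068427106.
deff = 0.033596822 / 0.068427106 = 0.4910.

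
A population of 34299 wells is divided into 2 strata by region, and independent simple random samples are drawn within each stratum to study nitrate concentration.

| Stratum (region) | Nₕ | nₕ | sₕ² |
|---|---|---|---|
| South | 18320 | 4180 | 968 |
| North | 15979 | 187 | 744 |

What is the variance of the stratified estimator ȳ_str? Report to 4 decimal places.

0.9044

Var(ȳ_str) = Σₕ Wₕ²(1 − fₕ)sₕ²/nₕ with Wₕ = Nₕ/N, N = 34299.
South: Wₕ = 0.53412636; term = 0.53412636²·(1 − 0.22816594)·968/4180 = 0.050993056.
North: Wₕ = 0.46587364; term = 0.46587364²·(1 − 0.01170286)·744/187 = 0.85340492.
Sum = 0.90439798.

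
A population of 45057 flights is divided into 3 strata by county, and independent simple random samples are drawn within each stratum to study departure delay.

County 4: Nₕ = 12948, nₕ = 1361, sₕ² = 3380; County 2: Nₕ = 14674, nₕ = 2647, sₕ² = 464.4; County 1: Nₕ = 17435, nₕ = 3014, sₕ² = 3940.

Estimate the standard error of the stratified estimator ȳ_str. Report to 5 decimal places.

Var(ȳ_str) = Σₕ Wₕ²(1 − fₕ)sₕ²/nₕ with Wₕ = Nₕ/N, N = 45057.
County 4: Wₕ = 0.28736933; term = 0.28736933²·(1 − 0.10511276)·3380/1361 = 0.18353028.
County 2: Wₕ = 0.32567637; term = 0.32567637²·(1 − 0.18038708)·464.4/2647 = 0.015251746.
County 1: Wₕ = 0.38695430; term = 0.38695430²·(1 − 0.17287066)·3940/3014 = 0.16189959.
Sum = 0.36068162.
SE = √(0.36068162) = 0.60057.

0.60057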